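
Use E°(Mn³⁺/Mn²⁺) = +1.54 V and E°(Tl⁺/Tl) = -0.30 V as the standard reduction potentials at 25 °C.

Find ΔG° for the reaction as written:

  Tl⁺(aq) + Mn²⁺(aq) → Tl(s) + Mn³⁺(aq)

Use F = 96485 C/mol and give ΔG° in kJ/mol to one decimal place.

+177.5 kJ/mol

As written, Tl⁺/Tl is reduced (cathode) and Mn³⁺/Mn²⁺ is oxidised (anode), so E°cell = (-0.30) − (+1.54) = -1.84 V.
Balancing electrons gives n = 1.
ΔG° = −nFE° = −(1)(96485)(-1.84) = 177,532 J = +177.5 kJ/mol.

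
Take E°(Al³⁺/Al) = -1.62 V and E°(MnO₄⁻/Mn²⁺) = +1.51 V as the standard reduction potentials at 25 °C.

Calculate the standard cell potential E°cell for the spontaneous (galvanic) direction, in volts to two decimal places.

The MnO₄⁻/Mn²⁺ couple has the higher reduction potential, so it is the cathode; Al³⁺/Al is oxidised at the anode.
E°cell = E°(cathode) − E°(anode) = (+1.51) − (-1.62) = +3.13 V.

+3.13 V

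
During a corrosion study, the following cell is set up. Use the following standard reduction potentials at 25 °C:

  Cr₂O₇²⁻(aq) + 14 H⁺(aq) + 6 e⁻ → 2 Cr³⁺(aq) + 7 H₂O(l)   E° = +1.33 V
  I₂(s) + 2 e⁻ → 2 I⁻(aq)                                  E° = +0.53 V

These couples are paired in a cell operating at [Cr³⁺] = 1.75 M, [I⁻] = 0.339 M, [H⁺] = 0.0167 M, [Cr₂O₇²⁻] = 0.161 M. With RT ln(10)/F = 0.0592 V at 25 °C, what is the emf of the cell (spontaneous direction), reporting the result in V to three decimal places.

+0.514 V

Cr₂O₇²⁻/Cr³⁺ is the cathode (higher E°), I₂/I⁻ the anode: E°cell = +1.33 − (+0.53) = +0.80 V, n = 6.
Overall: Cr₂O₇²⁻(aq) + 14 H⁺(aq) + 6 I⁻(aq) → 2 Cr³⁺(aq) + 7 H₂O(l) + 3 I₂(s)
Q = [Cr³⁺]^2 / ([Cr₂O₇²⁻]·[H⁺]^14·[I⁻]^6); log Q = 28.980.
E = E° − (0.0592/n) log Q = +0.80 − (0.0592/6)(28.980) = +0.514 V.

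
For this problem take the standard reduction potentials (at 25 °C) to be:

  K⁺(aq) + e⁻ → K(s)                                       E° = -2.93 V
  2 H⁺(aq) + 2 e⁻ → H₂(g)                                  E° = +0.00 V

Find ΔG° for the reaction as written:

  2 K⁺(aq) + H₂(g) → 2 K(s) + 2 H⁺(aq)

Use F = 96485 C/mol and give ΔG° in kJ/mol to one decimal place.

As written, K⁺/K is reduced (cathode) and H⁺/H₂ is oxidised (anode), so E°cell = (-2.93) − (+0.00) = -2.93 V.
Balancing electrons gives n = 2.
ΔG° = −nFE° = −(2)(96485)(-2.93) = 565,402 J = +565.4 kJ/mol.

+565.4 kJ/mol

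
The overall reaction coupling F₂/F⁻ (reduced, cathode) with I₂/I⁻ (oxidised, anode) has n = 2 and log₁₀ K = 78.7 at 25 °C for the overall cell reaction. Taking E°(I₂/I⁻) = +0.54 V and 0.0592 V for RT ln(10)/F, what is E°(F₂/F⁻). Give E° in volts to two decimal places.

+2.87 V

E°cell = (0.0592/n)·log K = (0.0592/2)(78.7) = +2.330 V.
Since F₂/F⁻ is the cathode and I₂/I⁻ the anode, E°cell = E°(F₂/F⁻) − E°(I₂/I⁻).
So E°(F₂/F⁻) = E°cell + E°(I₂/I⁻) = +2.330 + (+0.54) = +2.87 V.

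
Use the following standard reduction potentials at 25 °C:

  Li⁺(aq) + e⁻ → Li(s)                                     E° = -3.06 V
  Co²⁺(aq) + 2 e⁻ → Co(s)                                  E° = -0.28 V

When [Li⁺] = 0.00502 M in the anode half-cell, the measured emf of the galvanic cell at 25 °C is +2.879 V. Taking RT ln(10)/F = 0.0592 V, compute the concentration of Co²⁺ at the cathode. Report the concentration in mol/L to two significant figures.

0.056 M

Co²⁺/Co is the cathode, Li⁺/Li the anode: E°cell = +2.78 V, n = 2.
Overall reaction: Co²⁺(aq) + 2 Li(s) → Co(s) + 2 Li⁺(aq); Q = [Li⁺]^2/[Co²⁺]^1.
From E = E° − (0.0592/n) log Q: log Q = (E° − E)·n/0.0592 = (+2.78 − (+2.879))·2/0.0592 = -3.3446.
So 1·log[Co²⁺] = 2·log(0.00502) − log Q = -4.5986 − (-3.3446) = -1.2540; [Co²⁺] = 10^(-1.2540) ≈ 0.056 M.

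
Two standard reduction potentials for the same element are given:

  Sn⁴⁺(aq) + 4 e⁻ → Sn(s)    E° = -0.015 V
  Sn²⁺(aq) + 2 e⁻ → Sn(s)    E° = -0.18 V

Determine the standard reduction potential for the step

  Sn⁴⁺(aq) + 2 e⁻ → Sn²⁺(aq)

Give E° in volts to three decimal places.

+0.150 V

Sequential free energies add, so n₃E°₃ = n₁E°₁ + n₂E°₂.
With n₃ = 4, and the known step contributing 2×(-0.18) V, the unknown satisfies 2·E° = 4×(-0.015) − 2×(-0.18) = +0.300.
E° = +0.300 / 2 = +0.150 V.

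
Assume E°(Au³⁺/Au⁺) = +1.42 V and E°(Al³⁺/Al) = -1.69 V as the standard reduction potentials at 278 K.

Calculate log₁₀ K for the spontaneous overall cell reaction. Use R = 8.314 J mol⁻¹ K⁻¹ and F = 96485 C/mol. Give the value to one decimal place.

338.3

Cathode: Au³⁺/Au⁺; anode: Al³⁺/Al. E°cell = (+1.42) − (-1.69) = +3.11 V, with n = 6.
ΔG° = −nFE° = −RT ln K, so ln K = nFE°/(RT) = (6)(96485)(+3.11) / ((8.314)(278)) = 778.963.
log₁₀ K = 778.963 / ln 10 = 338.3.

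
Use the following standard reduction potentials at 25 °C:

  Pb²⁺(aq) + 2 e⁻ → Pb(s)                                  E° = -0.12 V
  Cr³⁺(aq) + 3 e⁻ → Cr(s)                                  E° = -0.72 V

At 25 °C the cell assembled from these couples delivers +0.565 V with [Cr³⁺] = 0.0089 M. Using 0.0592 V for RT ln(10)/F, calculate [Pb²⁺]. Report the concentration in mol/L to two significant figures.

Pb²⁺/Pb is the cathode, Cr³⁺/Cr the anode: E°cell = +0.60 V, n = 6.
Overall reaction: 3 Pb²⁺(aq) + 2 Cr(s) → 3 Pb(s) + 2 Cr³⁺(aq); Q = [Cr³⁺]^2/[Pb²⁺]^3.
From E = E° − (0.0592/n) log Q: log Q = (E° − E)·n/0.0592 = (+0.60 − (+0.565))·6/0.0592 = 3.5473.
So 3·log[Pb²⁺] = 2·log(0.0089) − log Q = -4.1012 − (3.5473) = -7.6485; log[Pb²⁺] = -7.6485 / 3 = -2.5495; [Pb²⁺] = 10^(-2.5495) ≈ 0.0028 M.

0.0028 M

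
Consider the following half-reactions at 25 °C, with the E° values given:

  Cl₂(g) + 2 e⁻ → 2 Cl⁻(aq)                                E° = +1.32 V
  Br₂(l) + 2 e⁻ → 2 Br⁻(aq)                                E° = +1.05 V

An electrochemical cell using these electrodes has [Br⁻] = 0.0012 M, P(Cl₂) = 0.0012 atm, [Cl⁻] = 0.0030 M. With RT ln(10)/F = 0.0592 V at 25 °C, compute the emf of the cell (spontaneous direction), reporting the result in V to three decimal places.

+0.160 V

Cl₂/Cl⁻ is the cathode (higher E°), Br₂/Br⁻ the anode: E°cell = +1.32 − (+1.05) = +0.27 V, n = 2.
Overall: Cl₂(g) + 2 Br⁻(aq) → 2 Cl⁻(aq) + Br₂(l)
Q = [Cl⁻]^2 / (P(Cl₂)·[Br⁻]^2); log Q = 3.717.
E = E° − (0.0592/n) log Q = +0.27 − (0.0592/2)(3.717) = +0.160 V.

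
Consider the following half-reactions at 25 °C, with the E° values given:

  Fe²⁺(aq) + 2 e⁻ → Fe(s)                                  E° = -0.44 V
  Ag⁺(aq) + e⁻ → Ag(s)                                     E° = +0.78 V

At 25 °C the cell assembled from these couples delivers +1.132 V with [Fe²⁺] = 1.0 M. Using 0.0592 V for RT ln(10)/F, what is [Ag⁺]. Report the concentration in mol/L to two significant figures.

Ag⁺/Ag is the cathode, Fe²⁺/Fe the anode: E°cell = +1.22 V, n = 2.
Overall reaction: 2 Ag⁺(aq) + Fe(s) → 2 Ag(s) + Fe²⁺(aq); Q = [Fe²⁺]^1/[Ag⁺]^2.
From E = E° − (0.0592/n) log Q: log Q = (E° − E)·n/0.0592 = (+1.22 − (+1.132))·2/0.0592 = 2.9730.
So 2·log[Ag⁺] = 1·log(1) − log Q = 0.0000 − (2.9730) = -2.9730; log[Ag⁺] = -2.9730 / 2 = -1.4865; [Ag⁺] = 10^(-1.4865) ≈ 0.033 M.

0.033 M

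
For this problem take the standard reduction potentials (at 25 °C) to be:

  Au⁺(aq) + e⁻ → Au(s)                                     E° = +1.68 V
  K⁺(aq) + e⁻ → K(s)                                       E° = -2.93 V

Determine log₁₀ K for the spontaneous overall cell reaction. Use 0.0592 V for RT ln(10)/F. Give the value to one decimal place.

77.9

Cathode: Au⁺/Au; anode: K⁺/K. E°cell = +4.61 V, n = 1.
log K = nE°cell / 0.0592 = (1)(+4.61) / 0.0592 = 77.9.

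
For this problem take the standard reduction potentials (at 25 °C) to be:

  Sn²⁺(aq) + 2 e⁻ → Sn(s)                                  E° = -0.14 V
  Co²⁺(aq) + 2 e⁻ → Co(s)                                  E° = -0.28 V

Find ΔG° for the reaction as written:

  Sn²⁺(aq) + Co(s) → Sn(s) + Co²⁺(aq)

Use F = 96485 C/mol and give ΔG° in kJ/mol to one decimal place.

-27.0 kJ/mol

As written, Sn²⁺/Sn is reduced (cathode) and Co²⁺/Co is oxidised (anode), so E°cell = (-0.14) − (-0.28) = +0.14 V.
Balancing electrons gives n = 2.
ΔG° = −nFE° = −(2)(96485)(+0.14) = -27,016 J = -27.0 kJ/mol.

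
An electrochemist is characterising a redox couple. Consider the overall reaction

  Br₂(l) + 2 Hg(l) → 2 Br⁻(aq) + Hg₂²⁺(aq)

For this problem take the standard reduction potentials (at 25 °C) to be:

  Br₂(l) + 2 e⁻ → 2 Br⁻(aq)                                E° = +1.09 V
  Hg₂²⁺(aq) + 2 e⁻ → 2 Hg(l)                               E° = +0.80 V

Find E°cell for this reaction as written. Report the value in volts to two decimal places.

+0.29 V

The Br₂/Br⁻ couple has the higher reduction potential, so it is the cathode; Hg₂²⁺/Hg is oxidised at the anode.
E°cell = E°(cathode) − E°(anode) = (+1.09) − (+0.80) = +0.29 V.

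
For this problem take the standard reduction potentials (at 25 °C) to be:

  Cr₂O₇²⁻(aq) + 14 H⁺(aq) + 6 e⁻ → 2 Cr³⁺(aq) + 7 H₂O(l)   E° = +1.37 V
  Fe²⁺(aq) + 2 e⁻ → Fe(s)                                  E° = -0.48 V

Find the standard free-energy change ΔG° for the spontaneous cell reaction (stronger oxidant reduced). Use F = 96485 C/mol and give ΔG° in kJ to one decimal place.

Cr₂O₇²⁻/Cr³⁺ (E° = +1.37 V) is the cathode; Fe²⁺/Fe (E° = -0.48 V) is the anode, so E°cell = +1.85 V.
Balancing electrons gives n = 6 (lcm of 6 and 2).
ΔG° = −nFE° = −(6)(96485)(+1.85) = -1,070,984 J = -1071.0 kJ.

-1071.0 kJ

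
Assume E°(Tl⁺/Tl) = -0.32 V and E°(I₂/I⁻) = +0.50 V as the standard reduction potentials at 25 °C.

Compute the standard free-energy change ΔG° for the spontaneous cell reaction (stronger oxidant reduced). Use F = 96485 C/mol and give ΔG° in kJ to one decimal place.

I₂/I⁻ (E° = +0.50 V) is the cathode; Tl⁺/Tl (E° = -0.32 V) is the anode, so E°cell = +0.82 V.
Balancing electrons gives n = 2 (lcm of 2 and 1).
ΔG° = −nFE° = −(2)(96485)(+0.82) = -158,235 J = -158.2 kJ.

-158.2 kJ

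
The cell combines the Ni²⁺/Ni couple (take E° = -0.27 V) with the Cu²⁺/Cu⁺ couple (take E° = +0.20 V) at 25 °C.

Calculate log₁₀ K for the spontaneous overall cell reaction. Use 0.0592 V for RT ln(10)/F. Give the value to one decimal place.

Cathode: Cu²⁺/Cu⁺; anode: Ni²⁺/Ni. E°cell = +0.47 V, n = 2.
log K = nE°cell / 0.0592 = (2)(+0.47) / 0.0592 = 15.9.

15.9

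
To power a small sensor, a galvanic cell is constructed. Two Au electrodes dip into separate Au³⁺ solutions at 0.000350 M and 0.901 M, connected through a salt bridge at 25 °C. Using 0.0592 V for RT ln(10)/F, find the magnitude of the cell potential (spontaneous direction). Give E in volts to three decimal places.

For a concentration cell E°cell = 0. The 0.901 M side is the cathode (reduction is favoured where [Au³⁺] is higher).
With n = 3, E = −(0.0592/3) log([Au³⁺]ₐₙ/[Au³⁺]꜀ₐₜ) = −(0.0592/3) log(0.00035/0.901) = −(0.0592/3)(-3.411) = +0.067 V.

+0.067 V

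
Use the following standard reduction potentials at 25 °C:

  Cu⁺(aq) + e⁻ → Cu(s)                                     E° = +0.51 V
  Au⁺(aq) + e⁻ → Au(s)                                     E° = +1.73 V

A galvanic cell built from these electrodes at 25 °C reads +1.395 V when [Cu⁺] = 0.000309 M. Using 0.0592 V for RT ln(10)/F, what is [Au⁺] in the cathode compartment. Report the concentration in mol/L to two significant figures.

Au⁺/Au is the cathode, Cu⁺/Cu the anode: E°cell = +1.22 V, n = 1.
Overall reaction: Au⁺(aq) + Cu(s) → Au(s) + Cu⁺(aq); Q = [Cu⁺]^1/[Au⁺]^1.
From E = E° − (0.0592/n) log Q: log Q = (E° − E)·n/0.0592 = (+1.22 − (+1.395))·1/0.0592 = -2.9561.
So 1·log[Au⁺] = 1·log(0.000309) − log Q = -3.5100 − (-2.9561) = -0.5539; [Au⁺] = 10^(-0.5539) ≈ 0.28 M.

0.28 M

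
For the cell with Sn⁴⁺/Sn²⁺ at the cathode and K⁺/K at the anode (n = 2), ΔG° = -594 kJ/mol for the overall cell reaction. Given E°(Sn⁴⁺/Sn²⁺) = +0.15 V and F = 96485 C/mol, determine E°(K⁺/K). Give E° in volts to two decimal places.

-2.93 V

E°cell = −ΔG°/(nF) = −(-594×10³)/((2)(96485)) = +3.078 V.
Since Sn⁴⁺/Sn²⁺ is the cathode and K⁺/K the anode, E°cell = E°(Sn⁴⁺/Sn²⁺) − E°(K⁺/K).
So E°(K⁺/K) = E°(Sn⁴⁺/Sn²⁺) − E°cell = (+0.15) − (+3.078) = -2.93 V.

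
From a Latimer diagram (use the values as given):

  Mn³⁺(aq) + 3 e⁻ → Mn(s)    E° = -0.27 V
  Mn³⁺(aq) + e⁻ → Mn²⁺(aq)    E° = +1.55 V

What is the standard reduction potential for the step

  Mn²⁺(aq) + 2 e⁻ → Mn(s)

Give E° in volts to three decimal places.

-1.180 V

Sequential free energies add, so n₃E°₃ = n₁E°₁ + n₂E°₂.
With n₃ = 3, and the known step contributing 1×(+1.55) V, the unknown satisfies 2·E° = 3×(-0.27) − 1×(+1.55) = -2.360.
E° = -2.360 / 2 = -1.180 V.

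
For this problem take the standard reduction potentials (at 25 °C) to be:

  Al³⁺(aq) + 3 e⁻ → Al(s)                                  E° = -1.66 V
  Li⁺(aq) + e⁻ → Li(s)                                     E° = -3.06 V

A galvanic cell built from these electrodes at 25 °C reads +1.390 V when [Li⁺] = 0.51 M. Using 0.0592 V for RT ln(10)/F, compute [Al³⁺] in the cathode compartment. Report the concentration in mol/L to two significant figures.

0.041 M

Al³⁺/Al is the cathode, Li⁺/Li the anode: E°cell = +1.40 V, n = 3.
Overall reaction: Al³⁺(aq) + 3 Li(s) → Al(s) + 3 Li⁺(aq); Q = [Li⁺]^3/[Al³⁺]^1.
From E = E° − (0.0592/n) log Q: log Q = (E° − E)·n/0.0592 = (+1.40 − (+1.390))·3/0.0592 = 0.5068.
So 1·log[Al³⁺] = 3·log(0.51) − log Q = -0.8773 − (0.5068) = -1.3841; [Al³⁺] = 10^(-1.3841) ≈ 0.041 M.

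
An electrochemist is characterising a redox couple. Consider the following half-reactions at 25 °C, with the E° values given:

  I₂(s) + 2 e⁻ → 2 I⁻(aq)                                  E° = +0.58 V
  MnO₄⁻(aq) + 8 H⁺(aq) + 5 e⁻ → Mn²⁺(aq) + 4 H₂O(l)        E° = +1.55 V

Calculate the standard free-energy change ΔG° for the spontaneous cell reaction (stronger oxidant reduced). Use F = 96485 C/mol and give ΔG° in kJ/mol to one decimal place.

MnO₄⁻/Mn²⁺ (E° = +1.55 V) is the cathode; I₂/I⁻ (E° = +0.58 V) is the anode, so E°cell = +0.97 V.
Balancing electrons gives n = 10 (lcm of 5 and 2).
ΔG° = −nFE° = −(10)(96485)(+0.97) = -935,904 J = -935.9 kJ/mol.

-935.9 kJ/mol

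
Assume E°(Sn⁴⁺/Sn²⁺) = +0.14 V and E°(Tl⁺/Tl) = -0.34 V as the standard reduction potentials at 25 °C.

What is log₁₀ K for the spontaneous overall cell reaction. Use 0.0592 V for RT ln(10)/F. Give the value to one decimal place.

16.2

Cathode: Sn⁴⁺/Sn²⁺; anode: Tl⁺/Tl. E°cell = +0.48 V, n = 2.
log K = nE°cell / 0.0592 = (2)(+0.48) / 0.0592 = 16.2.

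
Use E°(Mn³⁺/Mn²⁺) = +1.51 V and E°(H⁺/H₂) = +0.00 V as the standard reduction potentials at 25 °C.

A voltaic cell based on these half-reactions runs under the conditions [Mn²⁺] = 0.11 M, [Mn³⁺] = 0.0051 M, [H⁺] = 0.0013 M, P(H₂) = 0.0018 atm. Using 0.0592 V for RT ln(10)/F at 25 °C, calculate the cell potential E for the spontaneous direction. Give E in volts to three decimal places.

+1.521 V

Mn³⁺/Mn²⁺ is the cathode (higher E°), H⁺/H₂ the anode: E°cell = +1.51 − (+0.00) = +1.51 V, n = 2.
Overall: 2 Mn³⁺(aq) + H₂(g) → 2 Mn²⁺(aq) + 2 H⁺(aq)
Q = [Mn²⁺]^2·[H⁺]^2 / ([Mn³⁺]^2·P(H₂)); log Q = -0.360.
E = E° − (0.0592/n) log Q = +1.51 − (0.0592/2)(-0.360) = +1.521 V.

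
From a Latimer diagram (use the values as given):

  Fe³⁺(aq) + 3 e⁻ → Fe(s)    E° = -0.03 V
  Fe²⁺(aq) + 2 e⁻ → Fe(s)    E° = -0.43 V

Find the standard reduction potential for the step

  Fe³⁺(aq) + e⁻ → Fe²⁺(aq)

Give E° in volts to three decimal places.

Sequential free energies add, so n₃E°₃ = n₁E°₁ + n₂E°₂.
With n₃ = 3, and the known step contributing 2×(-0.43) V, the unknown satisfies 1·E° = 3×(-0.03) − 2×(-0.43) = +0.770.
E° = +0.770 / 1 = +0.770 V.

+0.770 V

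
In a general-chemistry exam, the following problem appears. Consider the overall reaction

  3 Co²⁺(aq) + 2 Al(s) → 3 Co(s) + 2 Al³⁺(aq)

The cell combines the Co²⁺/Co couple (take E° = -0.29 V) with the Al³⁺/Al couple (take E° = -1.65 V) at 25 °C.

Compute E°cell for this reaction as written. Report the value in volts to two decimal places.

+1.36 V

The Co²⁺/Co couple has the higher reduction potential, so it is the cathode; Al³⁺/Al is oxidised at the anode.
E°cell = E°(cathode) − E°(anode) = (-0.29) − (-1.65) = +1.36 V.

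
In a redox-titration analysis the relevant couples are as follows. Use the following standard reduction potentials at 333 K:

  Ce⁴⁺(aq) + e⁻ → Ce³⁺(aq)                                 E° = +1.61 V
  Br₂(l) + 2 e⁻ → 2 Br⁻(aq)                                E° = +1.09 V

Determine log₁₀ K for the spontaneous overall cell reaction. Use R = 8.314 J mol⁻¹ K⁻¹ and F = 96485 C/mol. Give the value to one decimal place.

Cathode: Ce⁴⁺/Ce³⁺; anode: Br₂/Br⁻. E°cell = (+1.61) − (+1.09) = +0.52 V, with n = 2.
ΔG° = −nFE° = −RT ln K, so ln K = nFE°/(RT) = (2)(96485)(+0.52) / ((8.314)(333)) = 36.244.
log₁₀ K = 36.244 / ln 10 = 15.7.

15.7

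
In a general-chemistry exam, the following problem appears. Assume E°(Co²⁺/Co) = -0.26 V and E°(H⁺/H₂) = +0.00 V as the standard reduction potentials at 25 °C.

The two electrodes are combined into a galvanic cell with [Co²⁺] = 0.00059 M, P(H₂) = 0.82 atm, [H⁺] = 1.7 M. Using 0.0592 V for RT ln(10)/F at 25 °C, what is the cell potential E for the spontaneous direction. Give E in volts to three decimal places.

H⁺/H₂ is the cathode (higher E°), Co²⁺/Co the anode: E°cell = +0.00 − (-0.26) = +0.26 V, n = 2.
Overall: 2 H⁺(aq) + Co(s) → H₂(g) + Co²⁺(aq)
Q = P(H₂)·[Co²⁺] / ([H⁺]^2); log Q = -3.776.
E = E° − (0.0592/n) log Q = +0.26 − (0.0592/2)(-3.776) = +0.372 V.

+0.372 V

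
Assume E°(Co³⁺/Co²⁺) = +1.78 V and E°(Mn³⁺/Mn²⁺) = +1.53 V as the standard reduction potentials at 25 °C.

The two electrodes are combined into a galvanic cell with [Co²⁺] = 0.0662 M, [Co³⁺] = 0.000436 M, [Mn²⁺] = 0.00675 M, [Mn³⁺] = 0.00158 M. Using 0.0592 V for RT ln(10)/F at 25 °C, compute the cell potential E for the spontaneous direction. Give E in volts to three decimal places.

+0.158 V

Co³⁺/Co²⁺ is the cathode (higher E°), Mn³⁺/Mn²⁺ the anode: E°cell = +1.78 − (+1.53) = +0.25 V, n = 1.
Overall: Co³⁺(aq) + Mn²⁺(aq) → Co²⁺(aq) + Mn³⁺(aq)
Q = [Co²⁺]·[Mn³⁺] / ([Co³⁺]·[Mn²⁺]); log Q = 1.551.
E = E° − (0.0592/n) log Q = +0.25 − (0.0592/1)(1.551) = +0.158 V.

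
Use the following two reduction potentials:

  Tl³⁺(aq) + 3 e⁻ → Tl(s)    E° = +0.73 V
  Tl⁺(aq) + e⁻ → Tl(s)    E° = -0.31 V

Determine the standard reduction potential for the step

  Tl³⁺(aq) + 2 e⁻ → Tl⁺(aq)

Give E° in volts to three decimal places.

+1.250 V

Sequential free energies add, so n₃E°₃ = n₁E°₁ + n₂E°₂.
With n₃ = 3, and the known step contributing 1×(-0.31) V, the unknown satisfies 2·E° = 3×(+0.73) − 1×(-0.31) = +2.500.
E° = +2.500 / 2 = +1.250 V.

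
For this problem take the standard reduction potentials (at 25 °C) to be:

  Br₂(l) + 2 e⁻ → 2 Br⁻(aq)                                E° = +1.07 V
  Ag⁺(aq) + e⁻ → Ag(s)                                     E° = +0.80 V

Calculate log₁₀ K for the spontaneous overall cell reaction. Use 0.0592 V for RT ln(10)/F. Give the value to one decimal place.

Cathode: Br₂/Br⁻; anode: Ag⁺/Ag. E°cell = +0.27 V, n = 2.
log K = nE°cell / 0.0592 = (2)(+0.27) / 0.0592 = 9.1.

9.1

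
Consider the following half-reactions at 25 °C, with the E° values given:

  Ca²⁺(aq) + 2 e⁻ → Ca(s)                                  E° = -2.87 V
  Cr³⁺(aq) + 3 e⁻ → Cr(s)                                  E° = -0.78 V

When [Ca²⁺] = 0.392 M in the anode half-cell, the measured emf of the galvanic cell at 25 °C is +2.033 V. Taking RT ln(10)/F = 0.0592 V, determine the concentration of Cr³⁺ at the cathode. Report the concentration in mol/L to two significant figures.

0.00032 M

Cr³⁺/Cr is the cathode, Ca²⁺/Ca the anode: E°cell = +2.09 V, n = 6.
Overall reaction: 2 Cr³⁺(aq) + 3 Ca(s) → 2 Cr(s) + 3 Ca²⁺(aq); Q = [Ca²⁺]^3/[Cr³⁺]^2.
From E = E° − (0.0592/n) log Q: log Q = (E° − E)·n/0.0592 = (+2.09 − (+2.033))·6/0.0592 = 5.7770.
So 2·log[Cr³⁺] = 3·log(0.392) − log Q = -1.2201 − (5.7770) = -6.9971; log[Cr³⁺] = -6.9971 / 2 = -3.4985; [Cr³⁺] = 10^(-3.4985) ≈ 0.00032 M.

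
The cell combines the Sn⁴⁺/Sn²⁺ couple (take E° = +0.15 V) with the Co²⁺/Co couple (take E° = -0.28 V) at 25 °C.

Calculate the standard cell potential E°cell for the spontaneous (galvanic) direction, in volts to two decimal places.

+0.43 V

The Sn⁴⁺/Sn²⁺ couple has the higher reduction potential, so it is the cathode; Co²⁺/Co is oxidised at the anode.
E°cell = E°(cathode) − E°(anode) = (+0.15) − (-0.28) = +0.43 V.
Since E°cell > 0, the reaction is spontaneous under standard conditions.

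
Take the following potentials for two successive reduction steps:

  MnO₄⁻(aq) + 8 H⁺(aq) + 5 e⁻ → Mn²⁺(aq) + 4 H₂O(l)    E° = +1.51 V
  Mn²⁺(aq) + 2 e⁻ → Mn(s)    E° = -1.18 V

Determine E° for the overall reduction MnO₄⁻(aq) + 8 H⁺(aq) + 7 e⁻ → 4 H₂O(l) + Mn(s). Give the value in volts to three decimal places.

Since ΔG° = −nFE° is additive over sequential reductions, n₃E°₃ = n₁E°₁ + n₂E°₂.
E°₃ = (5×+1.51 + 2×-1.18) / 7 = (+5.190) / 7 = +0.741 V.

+0.741 V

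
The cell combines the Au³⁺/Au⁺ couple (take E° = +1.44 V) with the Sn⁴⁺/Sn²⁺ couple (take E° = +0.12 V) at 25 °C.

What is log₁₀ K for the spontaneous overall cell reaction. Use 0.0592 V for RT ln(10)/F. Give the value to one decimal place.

44.6

Cathode: Au³⁺/Au⁺; anode: Sn⁴⁺/Sn²⁺. E°cell = +1.32 V, n = 2.
log K = nE°cell / 0.0592 = (2)(+1.32) / 0.0592 = 44.6.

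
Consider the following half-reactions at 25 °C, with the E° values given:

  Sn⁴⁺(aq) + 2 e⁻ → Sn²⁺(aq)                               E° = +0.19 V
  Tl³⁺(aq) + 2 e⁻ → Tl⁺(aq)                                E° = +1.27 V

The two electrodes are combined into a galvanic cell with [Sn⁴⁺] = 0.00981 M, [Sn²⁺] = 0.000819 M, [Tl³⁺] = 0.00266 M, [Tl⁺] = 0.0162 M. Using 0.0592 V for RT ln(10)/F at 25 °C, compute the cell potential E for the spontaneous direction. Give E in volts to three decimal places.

+1.025 V

Tl³⁺/Tl⁺ is the cathode (higher E°), Sn⁴⁺/Sn²⁺ the anode: E°cell = +1.27 − (+0.19) = +1.08 V, n = 2.
Overall: Tl³⁺(aq) + Sn²⁺(aq) → Tl⁺(aq) + Sn⁴⁺(aq)
Q = [Tl⁺]·[Sn⁴⁺] / ([Tl³⁺]·[Sn²⁺]); log Q = 1.863.
E = E° − (0.0592/n) log Q = +1.08 − (0.0592/2)(1.863) = +1.025 V.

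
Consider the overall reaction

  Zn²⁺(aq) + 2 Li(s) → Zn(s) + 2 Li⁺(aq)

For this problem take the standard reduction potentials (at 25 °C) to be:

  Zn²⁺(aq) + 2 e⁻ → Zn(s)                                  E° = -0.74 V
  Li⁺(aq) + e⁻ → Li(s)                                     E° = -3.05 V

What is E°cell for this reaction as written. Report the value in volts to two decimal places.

+2.31 V

The Zn²⁺/Zn couple has the higher reduction potential, so it is the cathode; Li⁺/Li is oxidised at the anode.
E°cell = E°(cathode) − E°(anode) = (-0.74) − (-3.05) = +2.31 V.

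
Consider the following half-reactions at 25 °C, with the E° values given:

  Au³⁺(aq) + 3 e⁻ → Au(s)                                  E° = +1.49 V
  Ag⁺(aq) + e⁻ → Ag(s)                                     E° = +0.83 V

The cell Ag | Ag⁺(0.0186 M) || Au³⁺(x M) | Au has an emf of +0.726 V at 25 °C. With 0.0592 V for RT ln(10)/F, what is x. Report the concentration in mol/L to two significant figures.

Au³⁺/Au is the cathode, Ag⁺/Ag the anode: E°cell = +0.66 V, n = 3.
Overall reaction: Au³⁺(aq) + 3 Ag(s) → Au(s) + 3 Ag⁺(aq); Q = [Ag⁺]^3/[Au³⁺]^1.
From E = E° − (0.0592/n) log Q: log Q = (E° − E)·n/0.0592 = (+0.66 − (+0.726))·3/0.0592 = -3.3446.
So 1·log[Au³⁺] = 3·log(0.0186) − log Q = -5.1915 − (-3.3446) = -1.8469; [Au³⁺] = 10^(-1.8469) ≈ 0.014 M.

0.014 M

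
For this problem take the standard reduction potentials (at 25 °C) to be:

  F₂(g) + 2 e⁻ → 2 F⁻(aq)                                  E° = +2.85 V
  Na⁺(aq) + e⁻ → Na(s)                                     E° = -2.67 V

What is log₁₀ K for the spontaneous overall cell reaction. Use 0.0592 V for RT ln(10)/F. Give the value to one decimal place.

Cathode: F₂/F⁻; anode: Na⁺/Na. E°cell = +5.52 V, n = 2.
log K = nE°cell / 0.0592 = (2)(+5.52) / 0.0592 = 186.5.

186.5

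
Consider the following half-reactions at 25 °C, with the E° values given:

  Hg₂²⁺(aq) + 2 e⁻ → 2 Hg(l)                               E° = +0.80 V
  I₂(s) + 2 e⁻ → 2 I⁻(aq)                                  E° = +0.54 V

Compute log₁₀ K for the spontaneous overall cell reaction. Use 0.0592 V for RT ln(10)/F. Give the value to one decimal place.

Cathode: Hg₂²⁺/Hg; anode: I₂/I⁻. E°cell = +0.26 V, n = 2.
log K = nE°cell / 0.0592 = (2)(+0.26) / 0.0592 = 8.8.

8.8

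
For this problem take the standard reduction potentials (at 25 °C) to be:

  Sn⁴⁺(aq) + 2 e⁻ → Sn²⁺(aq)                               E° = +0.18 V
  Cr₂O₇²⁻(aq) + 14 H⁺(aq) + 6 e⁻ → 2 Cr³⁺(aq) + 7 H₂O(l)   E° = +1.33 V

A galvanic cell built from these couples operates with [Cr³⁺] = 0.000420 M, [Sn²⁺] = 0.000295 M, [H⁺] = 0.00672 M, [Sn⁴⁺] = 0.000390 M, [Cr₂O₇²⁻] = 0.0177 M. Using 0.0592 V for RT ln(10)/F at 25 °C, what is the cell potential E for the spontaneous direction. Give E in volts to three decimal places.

Cr₂O₇²⁻/Cr³⁺ is the cathode (higher E°), Sn⁴⁺/Sn²⁺ the anode: E°cell = +1.33 − (+0.18) = +1.15 V, n = 6.
Overall: Cr₂O₇²⁻(aq) + 14 H⁺(aq) + 3 Sn²⁺(aq) → 2 Cr³⁺(aq) + 7 H₂O(l) + 3 Sn⁴⁺(aq)
Q = [Cr³⁺]^2·[Sn⁴⁺]^3 / ([Cr₂O₇²⁻]·[H⁺]^14·[Sn²⁺]^3); log Q = 25.779.
E = E° − (0.0592/n) log Q = +1.15 − (0.0592/6)(25.779) = +0.896 V.

+0.896 V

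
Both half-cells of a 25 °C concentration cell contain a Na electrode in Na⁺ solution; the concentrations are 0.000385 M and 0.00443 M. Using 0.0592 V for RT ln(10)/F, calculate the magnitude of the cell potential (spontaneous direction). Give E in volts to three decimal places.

For a concentration cell E°cell = 0. The 0.00443 M side is the cathode (reduction is favoured where [Na⁺] is higher).
With n = 1, E = −(0.0592/1) log([Na⁺]ₐₙ/[Na⁺]꜀ₐₜ) = −(0.0592/1) log(0.000385/0.00443) = −(0.0592/1)(-1.061) = +0.063 V.

+0.063 V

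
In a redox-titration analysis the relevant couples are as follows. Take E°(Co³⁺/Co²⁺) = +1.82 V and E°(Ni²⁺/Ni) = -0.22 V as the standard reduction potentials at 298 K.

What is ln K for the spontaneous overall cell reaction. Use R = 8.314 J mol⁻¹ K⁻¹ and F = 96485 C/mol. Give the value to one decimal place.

Cathode: Co³⁺/Co²⁺; anode: Ni²⁺/Ni. E°cell = (+1.82) − (-0.22) = +2.04 V, with n = 2.
ΔG° = −nFE° = −RT ln K, so ln K = nFE°/(RT) = (2)(96485)(+2.04) / ((8.314)(298)) = 158.889.

158.9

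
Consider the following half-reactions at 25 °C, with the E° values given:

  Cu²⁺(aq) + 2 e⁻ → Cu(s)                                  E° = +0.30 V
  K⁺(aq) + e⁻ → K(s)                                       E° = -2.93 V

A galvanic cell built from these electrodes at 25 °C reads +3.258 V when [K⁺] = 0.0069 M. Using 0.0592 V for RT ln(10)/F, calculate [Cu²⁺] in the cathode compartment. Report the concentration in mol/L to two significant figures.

Cu²⁺/Cu is the cathode, K⁺/K the anode: E°cell = +3.23 V, n = 2.
Overall reaction: Cu²⁺(aq) + 2 K(s) → Cu(s) + 2 K⁺(aq); Q = [K⁺]^2/[Cu²⁺]^1.
From E = E° − (0.0592/n) log Q: log Q = (E° − E)·n/0.0592 = (+3.23 − (+3.258))·2/0.0592 = -0.9459.
So 1·log[Cu²⁺] = 2·log(0.0069) − log Q = -4.3223 − (-0.9459) = -3.3764; [Cu²⁺] = 10^(-3.3764) ≈ 0.00042 M.

0.00042 M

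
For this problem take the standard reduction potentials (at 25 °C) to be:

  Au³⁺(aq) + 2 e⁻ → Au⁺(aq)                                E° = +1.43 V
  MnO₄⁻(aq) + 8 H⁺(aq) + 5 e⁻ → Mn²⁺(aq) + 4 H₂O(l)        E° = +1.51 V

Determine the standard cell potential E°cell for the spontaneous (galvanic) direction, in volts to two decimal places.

The MnO₄⁻/Mn²⁺ couple has the higher reduction potential, so it is the cathode; Au³⁺/Au⁺ is oxidised at the anode.
E°cell = E°(cathode) − E°(anode) = (+1.51) − (+1.43) = +0.08 V.

+0.08 V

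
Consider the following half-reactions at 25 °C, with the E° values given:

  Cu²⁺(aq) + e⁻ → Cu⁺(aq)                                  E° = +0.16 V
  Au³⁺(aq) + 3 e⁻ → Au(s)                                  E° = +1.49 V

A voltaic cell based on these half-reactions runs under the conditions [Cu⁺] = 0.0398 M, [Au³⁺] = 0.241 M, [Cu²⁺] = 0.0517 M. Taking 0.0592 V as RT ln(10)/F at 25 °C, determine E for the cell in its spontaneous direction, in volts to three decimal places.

+1.311 V

Au³⁺/Au is the cathode (higher E°), Cu²⁺/Cu⁺ the anode: E°cell = +1.49 − (+0.16) = +1.33 V, n = 3.
Overall: Au³⁺(aq) + 3 Cu⁺(aq) → Au(s) + 3 Cu²⁺(aq)
Q = [Cu²⁺]^3 / ([Au³⁺]·[Cu⁺]^3); log Q = 0.959.
E = E° − (0.0592/n) log Q = +1.33 − (0.0592/3)(0.959) = +1.311 V.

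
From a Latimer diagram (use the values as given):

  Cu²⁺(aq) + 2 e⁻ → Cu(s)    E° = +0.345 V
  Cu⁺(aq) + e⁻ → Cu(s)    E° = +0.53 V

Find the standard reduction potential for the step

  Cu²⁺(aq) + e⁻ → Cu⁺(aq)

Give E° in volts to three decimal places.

+0.160 V

Sequential free energies add, so n₃E°₃ = n₁E°₁ + n₂E°₂.
With n₃ = 2, and the known step contributing 1×(+0.53) V, the unknown satisfies 1·E° = 2×(+0.345) − 1×(+0.53) = +0.160.
E° = +0.160 / 1 = +0.160 V.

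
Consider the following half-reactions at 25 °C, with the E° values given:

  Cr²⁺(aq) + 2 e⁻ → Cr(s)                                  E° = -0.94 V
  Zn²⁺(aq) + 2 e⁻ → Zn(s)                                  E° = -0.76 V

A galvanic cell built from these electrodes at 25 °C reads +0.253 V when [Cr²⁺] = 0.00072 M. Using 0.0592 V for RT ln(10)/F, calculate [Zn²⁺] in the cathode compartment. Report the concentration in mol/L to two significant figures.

0.21 M

Zn²⁺/Zn is the cathode, Cr²⁺/Cr the anode: E°cell = +0.18 V, n = 2.
Overall reaction: Zn²⁺(aq) + Cr(s) → Zn(s) + Cr²⁺(aq); Q = [Cr²⁺]^1/[Zn²⁺]^1.
From E = E° − (0.0592/n) log Q: log Q = (E° − E)·n/0.0592 = (+0.18 − (+0.253))·2/0.0592 = -2.4662.
So 1·log[Zn²⁺] = 1·log(0.00072) − log Q = -3.1427 − (-2.4662) = -0.6765; [Zn²⁺] = 10^(-0.6765) ≈ 0.21 M.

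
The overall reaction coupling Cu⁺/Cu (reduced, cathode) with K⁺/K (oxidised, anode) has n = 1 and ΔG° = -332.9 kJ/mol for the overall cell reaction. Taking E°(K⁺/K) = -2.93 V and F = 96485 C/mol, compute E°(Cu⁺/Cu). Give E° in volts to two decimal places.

+0.52 V

E°cell = −ΔG°/(nF) = −(-332.9×10³)/((1)(96485)) = +3.450 V.
Since Cu⁺/Cu is the cathode and K⁺/K the anode, E°cell = E°(Cu⁺/Cu) − E°(K⁺/K).
So E°(Cu⁺/Cu) = E°cell + E°(K⁺/K) = +3.450 + (-2.93) = +0.52 V.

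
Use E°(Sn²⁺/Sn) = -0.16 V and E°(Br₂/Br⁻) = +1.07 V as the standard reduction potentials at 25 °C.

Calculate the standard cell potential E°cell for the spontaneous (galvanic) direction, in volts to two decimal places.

The Br₂/Br⁻ couple has the higher reduction potential, so it is the cathode; Sn²⁺/Sn is oxidised at the anode.
E°cell = E°(cathode) − E°(anode) = (+1.07) − (-0.16) = +1.23 V.
Since E°cell > 0, the reaction is spontaneous under standard conditions.

+1.23 V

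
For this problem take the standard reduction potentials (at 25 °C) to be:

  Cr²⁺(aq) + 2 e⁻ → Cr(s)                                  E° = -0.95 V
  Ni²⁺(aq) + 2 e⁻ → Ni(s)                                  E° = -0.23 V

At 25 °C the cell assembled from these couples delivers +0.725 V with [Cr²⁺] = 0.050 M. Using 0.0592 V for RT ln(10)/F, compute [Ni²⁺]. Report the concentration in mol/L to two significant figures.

Ni²⁺/Ni is the cathode, Cr²⁺/Cr the anode: E°cell = +0.72 V, n = 2.
Overall reaction: Ni²⁺(aq) + Cr(s) → Ni(s) + Cr²⁺(aq); Q = [Cr²⁺]^1/[Ni²⁺]^1.
From E = E° − (0.0592/n) log Q: log Q = (E° − E)·n/0.0592 = (+0.72 − (+0.725))·2/0.0592 = -0.1689.
So 1·log[Ni²⁺] = 1·log(0.05) − log Q = -1.3010 − (-0.1689) = -1.1321; [Ni²⁺] = 10^(-1.1321) ≈ 0.074 M.

0.074 M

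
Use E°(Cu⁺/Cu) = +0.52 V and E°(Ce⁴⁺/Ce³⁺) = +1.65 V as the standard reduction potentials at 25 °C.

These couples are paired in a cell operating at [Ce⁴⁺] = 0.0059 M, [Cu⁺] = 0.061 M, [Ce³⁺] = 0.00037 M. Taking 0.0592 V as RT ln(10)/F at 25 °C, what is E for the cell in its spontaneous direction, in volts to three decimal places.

+1.273 V

Ce⁴⁺/Ce³⁺ is the cathode (higher E°), Cu⁺/Cu the anode: E°cell = +1.65 − (+0.52) = +1.13 V, n = 1.
Overall: Ce⁴⁺(aq) + Cu(s) → Ce³⁺(aq) + Cu⁺(aq)
Q = [Ce³⁺]·[Cu⁺] / ([Ce⁴⁺]); log Q = -2.417.
E = E° − (0.0592/n) log Q = +1.13 − (0.0592/1)(-2.417) = +1.273 V.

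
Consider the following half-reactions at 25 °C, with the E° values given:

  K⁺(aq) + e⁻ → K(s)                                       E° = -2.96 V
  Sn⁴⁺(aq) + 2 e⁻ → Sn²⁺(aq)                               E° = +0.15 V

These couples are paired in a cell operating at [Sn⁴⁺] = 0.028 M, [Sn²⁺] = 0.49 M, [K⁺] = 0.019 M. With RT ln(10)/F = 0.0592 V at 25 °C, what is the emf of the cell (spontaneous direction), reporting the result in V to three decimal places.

+3.175 V

Sn⁴⁺/Sn²⁺ is the cathode (higher E°), K⁺/K the anode: E°cell = +0.15 − (-2.96) = +3.11 V, n = 2.
Overall: Sn⁴⁺(aq) + 2 K(s) → Sn²⁺(aq) + 2 K⁺(aq)
Q = [Sn²⁺]·[K⁺]^2 / ([Sn⁴⁺]); log Q = -2.199.
E = E° − (0.0592/n) log Q = +3.11 − (0.0592/2)(-2.199) = +3.175 V.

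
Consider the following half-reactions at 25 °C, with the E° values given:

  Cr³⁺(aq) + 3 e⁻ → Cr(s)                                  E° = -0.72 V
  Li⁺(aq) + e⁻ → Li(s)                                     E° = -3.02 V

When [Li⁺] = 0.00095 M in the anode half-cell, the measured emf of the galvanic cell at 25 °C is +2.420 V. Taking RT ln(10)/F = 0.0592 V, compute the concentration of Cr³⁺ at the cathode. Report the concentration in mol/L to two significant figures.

Cr³⁺/Cr is the cathode, Li⁺/Li the anode: E°cell = +2.30 V, n = 3.
Overall reaction: Cr³⁺(aq) + 3 Li(s) → Cr(s) + 3 Li⁺(aq); Q = [Li⁺]^3/[Cr³⁺]^1.
From E = E° − (0.0592/n) log Q: log Q = (E° − E)·n/0.0592 = (+2.30 − (+2.420))·3/0.0592 = -6.0811.
So 1·log[Cr³⁺] = 3·log(0.00095) − log Q = -9.0668 − (-6.0811) = -2.9857; [Cr³⁺] = 10^(-2.9857) ≈ 0.0010 M.

0.0010 M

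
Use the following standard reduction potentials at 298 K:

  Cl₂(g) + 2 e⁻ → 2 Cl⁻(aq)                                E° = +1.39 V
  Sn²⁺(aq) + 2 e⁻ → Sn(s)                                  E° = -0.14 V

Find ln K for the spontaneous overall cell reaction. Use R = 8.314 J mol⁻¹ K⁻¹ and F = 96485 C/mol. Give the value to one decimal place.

Cathode: Cl₂/Cl⁻; anode: Sn²⁺/Sn. E°cell = (+1.39) − (-0.14) = +1.53 V, with n = 2.
ΔG° = −nFE° = −RT ln K, so ln K = nFE°/(RT) = (2)(96485)(+1.53) / ((8.314)(298)) = 119.167.

119.2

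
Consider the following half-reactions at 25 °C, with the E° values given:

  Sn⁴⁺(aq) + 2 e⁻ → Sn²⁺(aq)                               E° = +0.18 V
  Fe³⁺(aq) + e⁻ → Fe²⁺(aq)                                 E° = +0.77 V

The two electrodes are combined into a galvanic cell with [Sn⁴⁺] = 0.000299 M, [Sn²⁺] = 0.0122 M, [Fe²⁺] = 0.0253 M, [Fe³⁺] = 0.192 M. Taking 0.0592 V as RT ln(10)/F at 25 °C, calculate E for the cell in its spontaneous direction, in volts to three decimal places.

Fe³⁺/Fe²⁺ is the cathode (higher E°), Sn⁴⁺/Sn²⁺ the anode: E°cell = +0.77 − (+0.18) = +0.59 V, n = 2.
Overall: 2 Fe³⁺(aq) + Sn²⁺(aq) → 2 Fe²⁺(aq) + Sn⁴⁺(aq)
Q = [Fe²⁺]^2·[Sn⁴⁺] / ([Fe³⁺]^2·[Sn²⁺]); log Q = -3.371.
E = E° − (0.0592/n) log Q = +0.59 − (0.0592/2)(-3.371) = +0.690 V.

+0.690 V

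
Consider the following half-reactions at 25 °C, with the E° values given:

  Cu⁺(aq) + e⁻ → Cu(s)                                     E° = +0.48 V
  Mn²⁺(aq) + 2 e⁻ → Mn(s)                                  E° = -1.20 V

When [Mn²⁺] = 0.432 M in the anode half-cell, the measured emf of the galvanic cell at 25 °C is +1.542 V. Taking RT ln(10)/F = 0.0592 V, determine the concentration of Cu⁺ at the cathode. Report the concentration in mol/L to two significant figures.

Cu⁺/Cu is the cathode, Mn²⁺/Mn the anode: E°cell = +1.68 V, n = 2.
Overall reaction: 2 Cu⁺(aq) + Mn(s) → 2 Cu(s) + Mn²⁺(aq); Q = [Mn²⁺]^1/[Cu⁺]^2.
From E = E° − (0.0592/n) log Q: log Q = (E° − E)·n/0.0592 = (+1.68 − (+1.542))·2/0.0592 = 4.6622.
So 2·log[Cu⁺] = 1·log(0.432) − log Q = -0.3645 − (4.6622) = -5.0267; log[Cu⁺] = -5.0267 / 2 = -2.5133; [Cu⁺] = 10^(-2.5133) ≈ 0.0031 M.

0.0031 M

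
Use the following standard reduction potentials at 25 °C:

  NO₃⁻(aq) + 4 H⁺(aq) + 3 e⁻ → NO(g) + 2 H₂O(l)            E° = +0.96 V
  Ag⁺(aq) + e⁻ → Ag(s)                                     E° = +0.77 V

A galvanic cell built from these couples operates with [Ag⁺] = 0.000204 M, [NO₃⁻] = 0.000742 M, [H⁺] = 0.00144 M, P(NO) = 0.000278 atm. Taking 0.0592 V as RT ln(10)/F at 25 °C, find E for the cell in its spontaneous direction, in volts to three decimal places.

NO₃⁻/NO is the cathode (higher E°), Ag⁺/Ag the anode: E°cell = +0.96 − (+0.77) = +0.19 V, n = 3.
Overall: NO₃⁻(aq) + 4 H⁺(aq) + 3 Ag(s) → NO(g) + 2 H₂O(l) + 3 Ag⁺(aq)
Q = P(NO)·[Ag⁺]^3 / ([NO₃⁻]·[H⁺]^4); log Q = -0.131.
E = E° − (0.0592/n) log Q = +0.19 − (0.0592/3)(-0.131) = +0.193 V.

+0.193 V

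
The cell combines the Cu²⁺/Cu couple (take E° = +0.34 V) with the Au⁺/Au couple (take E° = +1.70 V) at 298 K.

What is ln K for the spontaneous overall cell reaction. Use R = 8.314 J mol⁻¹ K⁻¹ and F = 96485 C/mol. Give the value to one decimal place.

Cathode: Au⁺/Au; anode: Cu²⁺/Cu. E°cell = (+1.70) − (+0.34) = +1.36 V, with n = 2.
ΔG° = −nFE° = −RT ln K, so ln K = nFE°/(RT) = (2)(96485)(+1.36) / ((8.314)(298)) = 105.926.

105.9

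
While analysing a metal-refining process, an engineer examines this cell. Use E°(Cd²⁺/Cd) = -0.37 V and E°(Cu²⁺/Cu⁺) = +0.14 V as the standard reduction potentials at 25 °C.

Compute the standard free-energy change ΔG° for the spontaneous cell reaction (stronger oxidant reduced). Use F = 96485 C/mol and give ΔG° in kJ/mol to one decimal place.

Cu²⁺/Cu⁺ (E° = +0.14 V) is the cathode; Cd²⁺/Cd (E° = -0.37 V) is the anode, so E°cell = +0.51 V.
Balancing electrons gives n = 2 (lcm of 1 and 2).
ΔG° = −nFE° = −(2)(96485)(+0.51) = -98,415 J = -98.4 kJ/mol.

-98.4 kJ/mol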